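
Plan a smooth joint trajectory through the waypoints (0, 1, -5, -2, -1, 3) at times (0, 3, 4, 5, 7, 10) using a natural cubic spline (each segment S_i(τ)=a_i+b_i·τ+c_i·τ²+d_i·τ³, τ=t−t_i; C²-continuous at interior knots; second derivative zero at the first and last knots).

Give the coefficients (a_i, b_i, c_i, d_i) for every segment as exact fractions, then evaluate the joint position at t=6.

Δ: Δ0=1/3, Δ1=-6, Δ2=3, Δ3=1/2, Δ4=4/3
row 1: diag=8, rhs=-38; c'=1/8, d'=-19/4
row 2: denom=4−1·1/8=31/8; d'=(54−1·-19/4)/(31/8)=470/31
row 3: denom=6−1·8/31=178/31; d'=(-15−1·470/31)/(178/31)=-935/178
row 4: denom=10−2·31/89=828/89; d'=(5−2·-935/178)/(828/89)=5/3
back: M4=5/3
back: M3=-935/178−31/89·5/3=-35/6
back: M2=470/31−8/31·-35/6=50/3
back: M1=-19/4−1/8·50/3=-41/6
M: M0=0, M1=-41/6, M2=50/3, M3=-35/6, M4=5/3, M5=0
seg 0: a=0, c=M0/2=0, d=(M1−M0)/(6·3)=-41/108, b=Δ0−h0·(2M0+M1)/6=15/4
seg 1: a=1, c=M1/2=-41/12, d=(M2−M1)/(6·1)=47/12, b=Δ1−h1·(2M1+M2)/6=-13/2
seg 2: a=-5, c=M2/2=25/3, d=(M3−M2)/(6·1)=-15/4, b=Δ2−h2·(2M2+M3)/6=-19/12
seg 3: a=-2, c=M3/2=-35/12, d=(M4−M3)/(6·2)=5/8, b=Δ3−h3·(2M3+M4)/6=23/6
seg 4: a=-1, c=M4/2=5/6, d=(M5−M4)/(6·3)=-5/54, b=Δ4−h4·(2M4+M5)/6=-1/3
t_q=6 → seg 3, τ=1; S=-2+23/6·τ+-35/12·τ²+5/8·τ³=-11/24

  seg 0: a=0 b=15/4 c=0 d=-41/108
  seg 1: a=1 b=-13/2 c=-41/12 d=47/12
  seg 2: a=-5 b=-19/12 c=25/3 d=-15/4
  seg 3: a=-2 b=23/6 c=-35/12 d=5/8
  seg 4: a=-1 b=-1/3 c=5/6 d=-5/54
S(6) = -11/24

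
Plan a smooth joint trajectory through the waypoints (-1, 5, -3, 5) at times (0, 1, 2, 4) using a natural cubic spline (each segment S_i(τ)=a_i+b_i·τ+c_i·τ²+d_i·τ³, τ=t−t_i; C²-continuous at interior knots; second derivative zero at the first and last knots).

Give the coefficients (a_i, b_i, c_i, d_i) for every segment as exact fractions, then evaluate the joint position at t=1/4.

  seg 0: a=-1 b=234/23 c=0 d=-96/23
  seg 1: a=5 b=-54/23 c=-288/23 d=158/23
  seg 2: a=-3 b=-156/23 c=186/23 d=-31/23
S(1/4) = 34/23

Δ: Δ0=6, Δ1=-8, Δ2=4
row 1: diag=4, rhs=-84; c'=1/4, d'=-21
row 2: denom=6−1·1/4=23/4; d'=(72−1·-21)/(23/4)=372/23
back: M2=372/23
back: M1=-21−1/4·372/23=-576/23
M: M0=0, M1=-576/23, M2=372/23, M3=0
seg 0: a=-1, c=M0/2=0, d=(M1−M0)/(6·1)=-96/23, b=Δ0−h0·(2M0+M1)/6=234/23
seg 1: a=5, c=M1/2=-288/23, d=(M2−M1)/(6·1)=158/23, b=Δ1−h1·(2M1+M2)/6=-54/23
seg 2: a=-3, c=M2/2=186/23, d=(M3−M2)/(6·2)=-31/23, b=Δ2−h2·(2M2+M3)/6=-156/23
t_q=1/4 → seg 0, τ=1/4; S=-1+234/23·τ+0·τ²+-96/23·τ³=34/23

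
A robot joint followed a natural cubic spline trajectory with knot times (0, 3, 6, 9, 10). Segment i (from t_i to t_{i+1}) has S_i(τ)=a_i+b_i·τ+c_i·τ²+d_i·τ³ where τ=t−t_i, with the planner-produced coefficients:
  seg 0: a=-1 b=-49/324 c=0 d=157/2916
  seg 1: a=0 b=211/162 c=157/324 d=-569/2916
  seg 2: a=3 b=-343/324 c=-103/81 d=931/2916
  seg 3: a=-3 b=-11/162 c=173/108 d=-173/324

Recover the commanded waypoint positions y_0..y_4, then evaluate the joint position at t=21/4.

y_0 = S_0(0) = a_0 = -1
y_1 = S_1(0) = a_1 = 0
y_2 = S_2(0) = a_2 = 3
y_3 = S_3(0) = a_3 = -3
y_4 = S_3(1) = -2
t_q=21/4 is in segment 1 (τ=9/4); S_1(τ)=7283/2304

y_0=-1 y_1=0 y_2=3 y_3=-3 y_4=-2
S(21/4) = 7283/2304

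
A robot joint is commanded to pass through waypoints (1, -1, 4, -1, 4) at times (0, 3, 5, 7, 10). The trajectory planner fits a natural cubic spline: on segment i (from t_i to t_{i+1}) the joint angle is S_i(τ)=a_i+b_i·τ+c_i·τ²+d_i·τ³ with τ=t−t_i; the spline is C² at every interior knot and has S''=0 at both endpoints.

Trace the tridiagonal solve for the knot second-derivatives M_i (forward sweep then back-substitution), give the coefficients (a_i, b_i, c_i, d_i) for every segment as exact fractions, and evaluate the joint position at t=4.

  seg 0: a=1 b=-97/45 c=0 d=67/405
  seg 1: a=-1 b=104/45 c=67/45 d=-251/360
  seg 2: a=4 b=-1/10 c=-97/36 d=269/360
  seg 3: a=-1 b=-86/45 c=161/90 d=-161/810
S(4) = 757/360

Δ: Δ0=-2/3, Δ1=5/2, Δ2=-5/2, Δ3=5/3
row 1: diag=10, rhs=19; c'=1/5, d'=19/10
row 2: denom=8−2·1/5=38/5; d'=(-30−2·19/10)/(38/5)=-169/38
row 3: denom=10−2·5/19=180/19; d'=(25−2·-169/38)/(180/19)=161/45
back: M3=161/45
back: M2=-169/38−5/19·161/45=-97/18
back: M1=19/10−1/5·-97/18=134/45
M: M0=0, M1=134/45, M2=-97/18, M3=161/45, M4=0
seg 0: a=1, c=M0/2=0, d=(M1−M0)/(6·3)=67/405, b=Δ0−h0·(2M0+M1)/6=-97/45
seg 1: a=-1, c=M1/2=67/45, d=(M2−M1)/(6·2)=-251/360, b=Δ1−h1·(2M1+M2)/6=104/45
seg 2: a=4, c=M2/2=-97/36, d=(M3−M2)/(6·2)=269/360, b=Δ2−h2·(2M2+M3)/6=-1/10
seg 3: a=-1, c=M3/2=161/90, d=(M4−M3)/(6·3)=-161/810, b=Δ3−h3·(2M3+M4)/6=-86/45
t_q=4 → seg 1, τ=1; S=-1+104/45·τ+67/45·τ²+-251/360·τ³=757/360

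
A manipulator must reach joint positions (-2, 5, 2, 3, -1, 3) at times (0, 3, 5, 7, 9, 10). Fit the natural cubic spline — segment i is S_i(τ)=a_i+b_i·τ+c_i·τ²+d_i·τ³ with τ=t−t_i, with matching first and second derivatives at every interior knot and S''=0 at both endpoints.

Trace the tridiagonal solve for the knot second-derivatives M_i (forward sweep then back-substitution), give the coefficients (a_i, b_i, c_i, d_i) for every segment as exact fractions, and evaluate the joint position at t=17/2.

  seg 0: a=-2 b=2225/582 c=0 d=-289/1746
  seg 1: a=5 b=-188/291 c=-289/194 d=1237/2328
  seg 2: a=2 b=-133/582 c=659/388 d=-1553/2328
  seg 3: a=3 b=-419/291 c=-447/194 d=589/582
  seg 4: a=-1 b=433/291 c=731/194 d=-731/582
S(17/2) = -1441/1552

Δ: Δ0=7/3, Δ1=-3/2, Δ2=1/2, Δ3=-2, Δ4=4
row 1: diag=10, rhs=-23; c'=1/5, d'=-23/10
row 2: denom=8−2·1/5=38/5; d'=(12−2·-23/10)/(38/5)=83/38
row 3: denom=8−2·5/19=142/19; d'=(-15−2·83/38)/(142/19)=-184/71
row 4: denom=6−2·19/71=388/71; d'=(36−2·-184/71)/(388/71)=731/97
back: M4=731/97
back: M3=-184/71−19/71·731/97=-447/97
back: M2=83/38−5/19·-447/97=659/194
back: M1=-23/10−1/5·659/194=-289/97
M: M0=0, M1=-289/97, M2=659/194, M3=-447/97, M4=731/97, M5=0
seg 0: a=-2, c=M0/2=0, d=(M1−M0)/(6·3)=-289/1746, b=Δ0−h0·(2M0+M1)/6=2225/582
seg 1: a=5, c=M1/2=-289/194, d=(M2−M1)/(6·2)=1237/2328, b=Δ1−h1·(2M1+M2)/6=-188/291
seg 2: a=2, c=M2/2=659/388, d=(M3−M2)/(6·2)=-1553/2328, b=Δ2−h2·(2M2+M3)/6=-133/582
seg 3: a=3, c=M3/2=-447/194, d=(M4−M3)/(6·2)=589/582, b=Δ3−h3·(2M3+M4)/6=-419/291
seg 4: a=-1, c=M4/2=731/194, d=(M5−M4)/(6·1)=-731/582, b=Δ4−h4·(2M4+M5)/6=433/291
t_q=17/2 → seg 3, τ=3/2; S=3+-419/291·τ+-447/194·τ²+589/582·τ³=-1441/1552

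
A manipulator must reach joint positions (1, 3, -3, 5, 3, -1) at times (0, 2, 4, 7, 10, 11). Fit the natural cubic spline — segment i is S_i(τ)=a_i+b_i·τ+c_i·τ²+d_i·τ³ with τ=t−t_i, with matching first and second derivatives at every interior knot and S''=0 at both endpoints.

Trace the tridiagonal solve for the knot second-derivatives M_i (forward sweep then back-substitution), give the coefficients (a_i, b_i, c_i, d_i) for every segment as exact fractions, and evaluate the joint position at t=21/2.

  seg 0: a=1 b=1216/503 c=0 d=-713/2012
  seg 1: a=3 b=-923/503 c=-2139/1006 d=1553/2012
  seg 2: a=-3 b=-542/503 c=1260/503 d=-5690/13581
  seg 3: a=5 b=1328/503 c=-1910/1509 d=740/13581
  seg 4: a=3 b=-1752/503 c=-390/503 d=130/503
S(21/2) = 2207/2012

Δ: Δ0=1, Δ1=-3, Δ2=8/3, Δ3=-2/3, Δ4=-4
row 1: diag=8, rhs=-24; c'=1/4, d'=-3
row 2: denom=10−2·1/4=19/2; d'=(34−2·-3)/(19/2)=80/19
row 3: denom=12−3·6/19=210/19; d'=(-20−3·80/19)/(210/19)=-62/21
row 4: denom=8−3·19/70=503/70; d'=(-20−3·-62/21)/(503/70)=-780/503
back: M4=-780/503
back: M3=-62/21−19/70·-780/503=-3820/1509
back: M2=80/19−6/19·-3820/1509=2520/503
back: M1=-3−1/4·2520/503=-2139/503
M: M0=0, M1=-2139/503, M2=2520/503, M3=-3820/1509, M4=-780/503, M5=0
seg 0: a=1, c=M0/2=0, d=(M1−M0)/(6·2)=-713/2012, b=Δ0−h0·(2M0+M1)/6=1216/503
seg 1: a=3, c=M1/2=-2139/1006, d=(M2−M1)/(6·2)=1553/2012, b=Δ1−h1·(2M1+M2)/6=-923/503
seg 2: a=-3, c=M2/2=1260/503, d=(M3−M2)/(6·3)=-5690/13581, b=Δ2−h2·(2M2+M3)/6=-542/503
seg 3: a=5, c=M3/2=-1910/1509, d=(M4−M3)/(6·3)=740/13581, b=Δ3−h3·(2M3+M4)/6=1328/503
seg 4: a=3, c=M4/2=-390/503, d=(M5−M4)/(6·1)=130/503, b=Δ4−h4·(2M4+M5)/6=-1752/503
t_q=21/2 → seg 4, τ=1/2; S=3+-1752/503·τ+-390/503·τ²+130/503·τ³=2207/2012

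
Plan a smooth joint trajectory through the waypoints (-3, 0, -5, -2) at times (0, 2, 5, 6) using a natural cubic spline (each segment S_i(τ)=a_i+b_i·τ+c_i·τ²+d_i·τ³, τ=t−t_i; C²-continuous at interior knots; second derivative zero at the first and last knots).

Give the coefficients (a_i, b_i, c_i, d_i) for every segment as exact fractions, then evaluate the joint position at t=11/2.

Δ: Δ0=3/2, Δ1=-5/3, Δ2=3
row 1: diag=10, rhs=-19; c'=3/10, d'=-19/10
row 2: denom=8−3·3/10=71/10; d'=(28−3·-19/10)/(71/10)=337/71
back: M2=337/71
back: M1=-19/10−3/10·337/71=-236/71
M: M0=0, M1=-236/71, M2=337/71, M3=0
seg 0: a=-3, c=M0/2=0, d=(M1−M0)/(6·2)=-59/213, b=Δ0−h0·(2M0+M1)/6=1111/426
seg 1: a=0, c=M1/2=-118/71, d=(M2−M1)/(6·3)=191/426, b=Δ1−h1·(2M1+M2)/6=-305/426
seg 2: a=-5, c=M2/2=337/142, d=(M3−M2)/(6·1)=-337/426, b=Δ2−h2·(2M2+M3)/6=302/213
t_q=11/2 → seg 2, τ=1/2; S=-5+302/213·τ+337/142·τ²+-337/426·τ³=-4313/1136

  seg 0: a=-3 b=1111/426 c=0 d=-59/213
  seg 1: a=0 b=-305/426 c=-118/71 d=191/426
  seg 2: a=-5 b=302/213 c=337/142 d=-337/426
S(11/2) = -4313/1136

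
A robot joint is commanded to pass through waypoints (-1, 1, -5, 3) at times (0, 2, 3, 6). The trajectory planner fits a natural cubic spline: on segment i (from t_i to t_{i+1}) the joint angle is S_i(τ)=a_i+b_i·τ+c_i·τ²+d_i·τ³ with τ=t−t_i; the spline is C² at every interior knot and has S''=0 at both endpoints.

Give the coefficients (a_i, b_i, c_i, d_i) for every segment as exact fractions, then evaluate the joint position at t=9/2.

  seg 0: a=-1 b=529/141 c=0 d=-97/141
  seg 1: a=1 b=-635/141 c=-194/47 d=371/141
  seg 2: a=-5 b=-686/141 c=177/47 d=-59/141
S(9/2) = -1969/376

Δ: Δ0=1, Δ1=-6, Δ2=8/3
row 1: diag=6, rhs=-42; c'=1/6, d'=-7
row 2: denom=8−1·1/6=47/6; d'=(52−1·-7)/(47/6)=354/47
back: M2=354/47
back: M1=-7−1/6·354/47=-388/47
M: M0=0, M1=-388/47, M2=354/47, M3=0
seg 0: a=-1, c=M0/2=0, d=(M1−M0)/(6·2)=-97/141, b=Δ0−h0·(2M0+M1)/6=529/141
seg 1: a=1, c=M1/2=-194/47, d=(M2−M1)/(6·1)=371/141, b=Δ1−h1·(2M1+M2)/6=-635/141
seg 2: a=-5, c=M2/2=177/47, d=(M3−M2)/(6·3)=-59/141, b=Δ2−h2·(2M2+M3)/6=-686/141
t_q=9/2 → seg 2, τ=3/2; S=-5+-686/141·τ+177/47·τ²+-59/141·τ³=-1969/376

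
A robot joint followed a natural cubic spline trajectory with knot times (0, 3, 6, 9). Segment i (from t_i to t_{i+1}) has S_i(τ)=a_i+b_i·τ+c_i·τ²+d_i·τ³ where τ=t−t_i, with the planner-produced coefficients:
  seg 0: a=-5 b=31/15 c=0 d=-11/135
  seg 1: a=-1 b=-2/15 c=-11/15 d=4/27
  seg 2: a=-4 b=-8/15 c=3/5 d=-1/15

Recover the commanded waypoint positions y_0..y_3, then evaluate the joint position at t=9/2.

y_0=-5 y_1=-1 y_2=-4 y_3=-2
S(9/2) = -47/20

y_0 = S_0(0) = a_0 = -5
y_1 = S_1(0) = a_1 = -1
y_2 = S_2(0) = a_2 = -4
y_3 = S_2(3) = -2
t_q=9/2 is in segment 1 (τ=3/2); S_1(τ)=-47/20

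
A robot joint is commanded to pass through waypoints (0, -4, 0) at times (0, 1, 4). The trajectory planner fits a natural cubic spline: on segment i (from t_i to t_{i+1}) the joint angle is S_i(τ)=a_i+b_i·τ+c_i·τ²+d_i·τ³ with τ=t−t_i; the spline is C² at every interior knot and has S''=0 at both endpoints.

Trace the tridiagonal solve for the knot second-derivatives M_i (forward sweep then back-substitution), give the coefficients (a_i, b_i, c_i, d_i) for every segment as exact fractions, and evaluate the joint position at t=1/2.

  seg 0: a=0 b=-14/3 c=0 d=2/3
  seg 1: a=-4 b=-8/3 c=2 d=-2/9
S(1/2) = -9/4

Δ: Δ0=-4, Δ1=4/3
row 1: diag=8, rhs=32; c'=3/8, d'=4
back: M1=4
M: M0=0, M1=4, M2=0
seg 0: a=0, c=M0/2=0, d=(M1−M0)/(6·1)=2/3, b=Δ0−h0·(2M0+M1)/6=-14/3
seg 1: a=-4, c=M1/2=2, d=(M2−M1)/(6·3)=-2/9, b=Δ1−h1·(2M1+M2)/6=-8/3
t_q=1/2 → seg 0, τ=1/2; S=0+-14/3·τ+0·τ²+2/3·τ³=-9/4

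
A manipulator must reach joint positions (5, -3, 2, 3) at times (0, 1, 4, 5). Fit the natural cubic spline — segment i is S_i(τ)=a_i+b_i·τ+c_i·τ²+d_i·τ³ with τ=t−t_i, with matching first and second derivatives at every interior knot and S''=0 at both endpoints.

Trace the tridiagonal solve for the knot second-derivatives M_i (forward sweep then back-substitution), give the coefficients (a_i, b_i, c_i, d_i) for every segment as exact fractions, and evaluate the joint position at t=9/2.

Δ: Δ0=-8, Δ1=5/3, Δ2=1
row 1: diag=8, rhs=58; c'=3/8, d'=29/4
row 2: denom=8−3·3/8=55/8; d'=(-4−3·29/4)/(55/8)=-206/55
back: M2=-206/55
back: M1=29/4−3/8·-206/55=476/55
M: M0=0, M1=476/55, M2=-206/55, M3=0
seg 0: a=5, c=M0/2=0, d=(M1−M0)/(6·1)=238/165, b=Δ0−h0·(2M0+M1)/6=-1558/165
seg 1: a=-3, c=M1/2=238/55, d=(M2−M1)/(6·3)=-31/45, b=Δ1−h1·(2M1+M2)/6=-844/165
seg 2: a=2, c=M2/2=-103/55, d=(M3−M2)/(6·1)=103/165, b=Δ2−h2·(2M2+M3)/6=371/165
t_q=9/2 → seg 2, τ=1/2; S=2+371/165·τ+-103/55·τ²+103/165·τ³=1203/440

  seg 0: a=5 b=-1558/165 c=0 d=238/165
  seg 1: a=-3 b=-844/165 c=238/55 d=-31/45
  seg 2: a=2 b=371/165 c=-103/55 d=103/165
S(9/2) = 1203/440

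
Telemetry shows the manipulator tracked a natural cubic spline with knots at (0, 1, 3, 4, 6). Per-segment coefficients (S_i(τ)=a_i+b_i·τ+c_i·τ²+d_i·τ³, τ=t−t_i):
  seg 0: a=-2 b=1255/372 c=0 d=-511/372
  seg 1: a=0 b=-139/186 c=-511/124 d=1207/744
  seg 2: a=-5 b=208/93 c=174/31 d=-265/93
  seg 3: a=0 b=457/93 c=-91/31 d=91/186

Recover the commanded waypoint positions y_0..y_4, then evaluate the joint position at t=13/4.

y_0 = S_0(0) = a_0 = -2
y_1 = S_1(0) = a_1 = 0
y_2 = S_2(0) = a_2 = -5
y_3 = S_3(0) = a_3 = 0
y_4 = S_3(2) = 2
t_q=13/4 is in segment 2 (τ=1/4); S_2(τ)=-8203/1984

y_0=-2 y_1=0 y_2=-5 y_3=0 y_4=2
S(13/4) = -8203/1984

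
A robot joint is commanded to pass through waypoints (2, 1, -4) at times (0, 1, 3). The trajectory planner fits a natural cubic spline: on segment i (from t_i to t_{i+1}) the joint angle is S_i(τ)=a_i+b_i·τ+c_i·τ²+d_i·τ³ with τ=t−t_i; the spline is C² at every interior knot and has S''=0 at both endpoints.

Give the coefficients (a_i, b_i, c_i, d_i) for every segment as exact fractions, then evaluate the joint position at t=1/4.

  seg 0: a=2 b=-3/4 c=0 d=-1/4
  seg 1: a=1 b=-3/2 c=-3/4 d=1/8
S(1/4) = 463/256

Δ: Δ0=-1, Δ1=-5/2
row 1: diag=6, rhs=-9; c'=1/3, d'=-3/2
back: M1=-3/2
M: M0=0, M1=-3/2, M2=0
seg 0: a=2, c=M0/2=0, d=(M1−M0)/(6·1)=-1/4, b=Δ0−h0·(2M0+M1)/6=-3/4
seg 1: a=1, c=M1/2=-3/4, d=(M2−M1)/(6·2)=1/8, b=Δ1−h1·(2M1+M2)/6=-3/2
t_q=1/4 → seg 0, τ=1/4; S=2+-3/4·τ+0·τ²+-1/4·τ³=463/256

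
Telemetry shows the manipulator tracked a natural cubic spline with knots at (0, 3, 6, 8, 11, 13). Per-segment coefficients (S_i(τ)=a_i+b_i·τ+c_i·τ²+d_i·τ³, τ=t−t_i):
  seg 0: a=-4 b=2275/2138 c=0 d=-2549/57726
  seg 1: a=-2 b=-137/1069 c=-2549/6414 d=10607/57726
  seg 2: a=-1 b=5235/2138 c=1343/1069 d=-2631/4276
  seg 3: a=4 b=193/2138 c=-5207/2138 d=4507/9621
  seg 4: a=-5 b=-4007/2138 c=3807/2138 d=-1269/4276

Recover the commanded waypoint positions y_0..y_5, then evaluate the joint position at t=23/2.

y_0 = S_0(0) = a_0 = -4
y_1 = S_1(0) = a_1 = -2
y_2 = S_2(0) = a_2 = -1
y_3 = S_3(0) = a_3 = 4
y_4 = S_4(0) = a_4 = -5
y_5 = S_4(2) = -4
t_q=23/2 is in segment 4 (τ=1/2); S_4(τ)=-189137/34208

y_0=-4 y_1=-2 y_2=-1 y_3=4 y_4=-5 y_5=-4
S(23/2) = -189137/34208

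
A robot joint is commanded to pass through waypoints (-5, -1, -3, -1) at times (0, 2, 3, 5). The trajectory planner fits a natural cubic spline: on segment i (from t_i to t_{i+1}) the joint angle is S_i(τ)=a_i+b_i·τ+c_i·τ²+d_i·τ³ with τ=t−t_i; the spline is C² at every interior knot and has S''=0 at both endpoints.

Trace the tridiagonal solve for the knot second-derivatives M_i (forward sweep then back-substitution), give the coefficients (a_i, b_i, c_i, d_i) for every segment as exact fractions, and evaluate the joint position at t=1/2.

Δ: Δ0=2, Δ1=-2, Δ2=1
row 1: diag=6, rhs=-24; c'=1/6, d'=-4
row 2: denom=6−1·1/6=35/6; d'=(18−1·-4)/(35/6)=132/35
back: M2=132/35
back: M1=-4−1/6·132/35=-162/35
M: M0=0, M1=-162/35, M2=132/35, M3=0
seg 0: a=-5, c=M0/2=0, d=(M1−M0)/(6·2)=-27/70, b=Δ0−h0·(2M0+M1)/6=124/35
seg 1: a=-1, c=M1/2=-81/35, d=(M2−M1)/(6·1)=7/5, b=Δ1−h1·(2M1+M2)/6=-38/35
seg 2: a=-3, c=M2/2=66/35, d=(M3−M2)/(6·2)=-11/35, b=Δ2−h2·(2M2+M3)/6=-53/35
t_q=1/2 → seg 0, τ=1/2; S=-5+124/35·τ+0·τ²+-27/70·τ³=-367/112

  seg 0: a=-5 b=124/35 c=0 d=-27/70
  seg 1: a=-1 b=-38/35 c=-81/35 d=7/5
  seg 2: a=-3 b=-53/35 c=66/35 d=-11/35
S(1/2) = -367/112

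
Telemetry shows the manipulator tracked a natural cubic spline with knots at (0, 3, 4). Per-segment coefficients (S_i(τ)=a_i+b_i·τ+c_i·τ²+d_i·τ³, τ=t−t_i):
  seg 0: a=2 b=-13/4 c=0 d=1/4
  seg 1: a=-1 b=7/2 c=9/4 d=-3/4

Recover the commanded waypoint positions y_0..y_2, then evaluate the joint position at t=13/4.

y_0=2 y_1=-1 y_2=4
S(13/4) = 1/256

y_0 = S_0(0) = a_0 = 2
y_1 = S_1(0) = a_1 = -1
y_2 = S_1(1) = 4
t_q=13/4 is in segment 1 (τ=1/4); S_1(τ)=1/256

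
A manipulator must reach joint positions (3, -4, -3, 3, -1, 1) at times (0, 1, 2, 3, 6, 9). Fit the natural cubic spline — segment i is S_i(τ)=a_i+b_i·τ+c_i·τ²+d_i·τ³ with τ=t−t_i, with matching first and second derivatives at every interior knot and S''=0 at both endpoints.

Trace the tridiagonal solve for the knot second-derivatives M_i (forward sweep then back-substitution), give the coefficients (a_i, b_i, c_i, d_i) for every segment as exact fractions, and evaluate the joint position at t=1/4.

  seg 0: a=3 b=-10958/1257 c=0 d=2159/1257
  seg 1: a=-4 b=-4481/1257 c=2159/419 d=-739/1257
  seg 2: a=-3 b=6256/1257 c=1420/419 d=-2974/1257
  seg 3: a=3 b=5854/1257 c=-1554/419 d=2152/3771
  seg 4: a=-1 b=-2750/1257 c=598/419 d=-598/3771
S(1/4) = 22725/26816

Δ: Δ0=-7, Δ1=1, Δ2=6, Δ3=-4/3, Δ4=2/3
row 1: diag=4, rhs=48; c'=1/4, d'=12
row 2: denom=4−1·1/4=15/4; d'=(30−1·12)/(15/4)=24/5
row 3: denom=8−1·4/15=116/15; d'=(-44−1·24/5)/(116/15)=-183/29
row 4: denom=12−3·45/116=1257/116; d'=(12−3·-183/29)/(1257/116)=1196/419
back: M4=1196/419
back: M3=-183/29−45/116·1196/419=-3108/419
back: M2=24/5−4/15·-3108/419=2840/419
back: M1=12−1/4·2840/419=4318/419
M: M0=0, M1=4318/419, M2=2840/419, M3=-3108/419, M4=1196/419, M5=0
seg 0: a=3, c=M0/2=0, d=(M1−M0)/(6·1)=2159/1257, b=Δ0−h0·(2M0+M1)/6=-10958/1257
seg 1: a=-4, c=M1/2=2159/419, d=(M2−M1)/(6·1)=-739/1257, b=Δ1−h1·(2M1+M2)/6=-4481/1257
seg 2: a=-3, c=M2/2=1420/419, d=(M3−M2)/(6·1)=-2974/1257, b=Δ2−h2·(2M2+M3)/6=6256/1257
seg 3: a=3, c=M3/2=-1554/419, d=(M4−M3)/(6·3)=2152/3771, b=Δ3−h3·(2M3+M4)/6=5854/1257
seg 4: a=-1, c=M4/2=598/419, d=(M5−M4)/(6·3)=-598/3771, b=Δ4−h4·(2M4+M5)/6=-2750/1257
t_q=1/4 → seg 0, τ=1/4; S=3+-10958/1257·τ+0·τ²+2159/1257·τ³=22725/26816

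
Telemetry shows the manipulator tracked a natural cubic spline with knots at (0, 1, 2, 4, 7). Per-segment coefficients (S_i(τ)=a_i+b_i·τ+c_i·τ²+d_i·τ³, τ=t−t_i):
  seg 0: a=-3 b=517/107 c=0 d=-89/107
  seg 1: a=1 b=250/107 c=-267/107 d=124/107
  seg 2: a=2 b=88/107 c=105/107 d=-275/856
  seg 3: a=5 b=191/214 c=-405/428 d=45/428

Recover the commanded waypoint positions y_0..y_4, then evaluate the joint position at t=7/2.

y_0=-3 y_1=1 y_2=2 y_3=5 y_4=2
S(7/2) = 29839/6848

y_0 = S_0(0) = a_0 = -3
y_1 = S_1(0) = a_1 = 1
y_2 = S_2(0) = a_2 = 2
y_3 = S_3(0) = a_3 = 5
y_4 = S_3(3) = 2
t_q=7/2 is in segment 2 (τ=3/2); S_2(τ)=29839/6848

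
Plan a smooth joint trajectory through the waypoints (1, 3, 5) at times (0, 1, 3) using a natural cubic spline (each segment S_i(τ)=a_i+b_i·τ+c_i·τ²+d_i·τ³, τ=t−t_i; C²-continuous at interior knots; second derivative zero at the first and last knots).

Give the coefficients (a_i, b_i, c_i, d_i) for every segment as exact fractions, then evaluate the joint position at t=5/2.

  seg 0: a=1 b=13/6 c=0 d=-1/6
  seg 1: a=3 b=5/3 c=-1/2 d=1/12
S(5/2) = 149/32

Δ: Δ0=2, Δ1=1
row 1: diag=6, rhs=-6; c'=1/3, d'=-1
back: M1=-1
M: M0=0, M1=-1, M2=0
seg 0: a=1, c=M0/2=0, d=(M1−M0)/(6·1)=-1/6, b=Δ0−h0·(2M0+M1)/6=13/6
seg 1: a=3, c=M1/2=-1/2, d=(M2−M1)/(6·2)=1/12, b=Δ1−h1·(2M1+M2)/6=5/3
t_q=5/2 → seg 1, τ=3/2; S=3+5/3·τ+-1/2·τ²+1/12·τ³=149/32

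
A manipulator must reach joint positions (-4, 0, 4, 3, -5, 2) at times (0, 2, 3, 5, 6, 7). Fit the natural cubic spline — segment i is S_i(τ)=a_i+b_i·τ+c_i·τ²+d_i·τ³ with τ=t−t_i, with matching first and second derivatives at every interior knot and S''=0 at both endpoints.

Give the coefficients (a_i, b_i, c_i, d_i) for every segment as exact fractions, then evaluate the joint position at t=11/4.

Δ: Δ0=2, Δ1=4, Δ2=-1/2, Δ3=-8, Δ4=7
row 1: diag=6, rhs=12; c'=1/6, d'=2
row 2: denom=6−1·1/6=35/6; d'=(-27−1·2)/(35/6)=-174/35
row 3: denom=6−2·12/35=186/35; d'=(-45−2·-174/35)/(186/35)=-409/62
row 4: denom=4−1·35/186=709/186; d'=(90−1·-409/62)/(709/186)=17967/709
back: M4=17967/709
back: M3=-409/62−35/186·17967/709=-8058/709
back: M2=-174/35−12/35·-8058/709=-762/709
back: M1=2−1/6·-762/709=1545/709
M: M0=0, M1=1545/709, M2=-762/709, M3=-8058/709, M4=17967/709, M5=0
seg 0: a=-4, c=M0/2=0, d=(M1−M0)/(6·2)=515/2836, b=Δ0−h0·(2M0+M1)/6=903/709
seg 1: a=0, c=M1/2=1545/1418, d=(M2−M1)/(6·1)=-769/1418, b=Δ1−h1·(2M1+M2)/6=2448/709
seg 2: a=4, c=M2/2=-381/709, d=(M3−M2)/(6·2)=-608/709, b=Δ2−h2·(2M2+M3)/6=5679/1418
seg 3: a=3, c=M3/2=-4029/709, d=(M4−M3)/(6·1)=8675/1418, b=Δ3−h3·(2M3+M4)/6=-11961/1418
seg 4: a=-5, c=M4/2=17967/1418, d=(M5−M4)/(6·1)=-5989/1418, b=Δ4−h4·(2M4+M5)/6=-1026/709
t_q=11/4 → seg 1, τ=3/4; S=0+2448/709·τ+1545/1418·τ²+-769/1418·τ³=269865/90752

  seg 0: a=-4 b=903/709 c=0 d=515/2836
  seg 1: a=0 b=2448/709 c=1545/1418 d=-769/1418
  seg 2: a=4 b=5679/1418 c=-381/709 d=-608/709
  seg 3: a=3 b=-11961/1418 c=-4029/709 d=8675/1418
  seg 4: a=-5 b=-1026/709 c=17967/1418 d=-5989/1418
S(11/4) = 269865/90752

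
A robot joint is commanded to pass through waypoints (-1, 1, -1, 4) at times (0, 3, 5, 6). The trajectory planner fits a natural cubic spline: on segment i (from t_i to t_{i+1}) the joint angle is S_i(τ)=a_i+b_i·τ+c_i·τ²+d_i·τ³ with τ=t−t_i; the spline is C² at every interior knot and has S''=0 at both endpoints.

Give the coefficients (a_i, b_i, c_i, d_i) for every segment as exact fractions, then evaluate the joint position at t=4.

Δ: Δ0=2/3, Δ1=-1, Δ2=5
row 1: diag=10, rhs=-10; c'=1/5, d'=-1
row 2: denom=6−2·1/5=28/5; d'=(36−2·-1)/(28/5)=95/14
back: M2=95/14
back: M1=-1−1/5·95/14=-33/14
M: M0=0, M1=-33/14, M2=95/14, M3=0
seg 0: a=-1, c=M0/2=0, d=(M1−M0)/(6·3)=-11/84, b=Δ0−h0·(2M0+M1)/6=155/84
seg 1: a=1, c=M1/2=-33/28, d=(M2−M1)/(6·2)=16/21, b=Δ1−h1·(2M1+M2)/6=-71/42
seg 2: a=-1, c=M2/2=95/28, d=(M3−M2)/(6·1)=-95/84, b=Δ2−h2·(2M2+M3)/6=115/42
t_q=4 → seg 1, τ=1; S=1+-71/42·τ+-33/28·τ²+16/21·τ³=-31/28

  seg 0: a=-1 b=155/84 c=0 d=-11/84
  seg 1: a=1 b=-71/42 c=-33/28 d=16/21
  seg 2: a=-1 b=115/42 c=95/28 d=-95/84
S(4) = -31/28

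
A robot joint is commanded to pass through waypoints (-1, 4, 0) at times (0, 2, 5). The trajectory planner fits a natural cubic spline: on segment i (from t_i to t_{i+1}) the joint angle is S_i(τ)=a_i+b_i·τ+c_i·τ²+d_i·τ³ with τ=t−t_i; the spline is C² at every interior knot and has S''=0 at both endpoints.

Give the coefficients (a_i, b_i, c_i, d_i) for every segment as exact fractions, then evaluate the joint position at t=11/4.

  seg 0: a=-1 b=49/15 c=0 d=-23/120
  seg 1: a=4 b=29/30 c=-23/20 d=23/180
S(11/4) = 5289/1280

Δ: Δ0=5/2, Δ1=-4/3
row 1: diag=10, rhs=-23; c'=3/10, d'=-23/10
back: M1=-23/10
M: M0=0, M1=-23/10, M2=0
seg 0: a=-1, c=M0/2=0, d=(M1−M0)/(6·2)=-23/120, b=Δ0−h0·(2M0+M1)/6=49/15
seg 1: a=4, c=M1/2=-23/20, d=(M2−M1)/(6·3)=23/180, b=Δ1−h1·(2M1+M2)/6=29/30
t_q=11/4 → seg 1, τ=3/4; S=4+29/30·τ+-23/20·τ²+23/180·τ³=5289/1280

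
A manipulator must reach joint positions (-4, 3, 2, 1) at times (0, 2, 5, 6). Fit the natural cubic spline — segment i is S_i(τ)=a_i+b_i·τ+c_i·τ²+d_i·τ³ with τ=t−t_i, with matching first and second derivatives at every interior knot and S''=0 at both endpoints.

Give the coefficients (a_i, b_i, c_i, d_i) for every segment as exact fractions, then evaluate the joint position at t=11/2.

Δ: Δ0=7/2, Δ1=-1/3, Δ2=-1
row 1: diag=10, rhs=-23; c'=3/10, d'=-23/10
row 2: denom=8−3·3/10=71/10; d'=(-4−3·-23/10)/(71/10)=29/71
back: M2=29/71
back: M1=-23/10−3/10·29/71=-172/71
M: M0=0, M1=-172/71, M2=29/71, M3=0
seg 0: a=-4, c=M0/2=0, d=(M1−M0)/(6·2)=-43/213, b=Δ0−h0·(2M0+M1)/6=1835/426
seg 1: a=3, c=M1/2=-86/71, d=(M2−M1)/(6·3)=67/426, b=Δ1−h1·(2M1+M2)/6=803/426
seg 2: a=2, c=M2/2=29/142, d=(M3−M2)/(6·1)=-29/426, b=Δ2−h2·(2M2+M3)/6=-242/213
t_q=11/2 → seg 2, τ=1/2; S=2+-242/213·τ+29/142·τ²+-29/426·τ³=1675/1136

  seg 0: a=-4 b=1835/426 c=0 d=-43/213
  seg 1: a=3 b=803/426 c=-86/71 d=67/426
  seg 2: a=2 b=-242/213 c=29/142 d=-29/426
S(11/2) = 1675/1136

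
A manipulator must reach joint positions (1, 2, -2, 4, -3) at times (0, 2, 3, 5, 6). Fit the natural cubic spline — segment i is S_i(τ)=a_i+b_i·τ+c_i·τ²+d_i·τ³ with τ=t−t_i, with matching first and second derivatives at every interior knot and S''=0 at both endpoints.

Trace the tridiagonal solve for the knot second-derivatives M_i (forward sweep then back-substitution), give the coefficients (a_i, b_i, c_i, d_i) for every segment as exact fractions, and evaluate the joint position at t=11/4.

Δ: Δ0=1/2, Δ1=-4, Δ2=3, Δ3=-7
row 1: diag=6, rhs=-27; c'=1/6, d'=-9/2
row 2: denom=6−1·1/6=35/6; d'=(42−1·-9/2)/(35/6)=279/35
row 3: denom=6−2·12/35=186/35; d'=(-60−2·279/35)/(186/35)=-443/31
back: M3=-443/31
back: M2=279/35−12/35·-443/31=399/31
back: M1=-9/2−1/6·399/31=-206/31
M: M0=0, M1=-206/31, M2=399/31, M3=-443/31, M4=0
seg 0: a=1, c=M0/2=0, d=(M1−M0)/(6·2)=-103/186, b=Δ0−h0·(2M0+M1)/6=505/186
seg 1: a=2, c=M1/2=-103/31, d=(M2−M1)/(6·1)=605/186, b=Δ1−h1·(2M1+M2)/6=-731/186
seg 2: a=-2, c=M2/2=399/62, d=(M3−M2)/(6·2)=-421/186, b=Δ2−h2·(2M2+M3)/6=-76/93
seg 3: a=4, c=M3/2=-443/62, d=(M4−M3)/(6·1)=443/186, b=Δ3−h3·(2M3+M4)/6=-208/93
t_q=11/4 → seg 1, τ=3/4; S=2+-731/186·τ+-103/31·τ²+605/186·τ³=-5731/3968

  seg 0: a=1 b=505/186 c=0 d=-103/186
  seg 1: a=2 b=-731/186 c=-103/31 d=605/186
  seg 2: a=-2 b=-76/93 c=399/62 d=-421/186
  seg 3: a=4 b=-208/93 c=-443/62 d=443/186
S(11/4) = -5731/3968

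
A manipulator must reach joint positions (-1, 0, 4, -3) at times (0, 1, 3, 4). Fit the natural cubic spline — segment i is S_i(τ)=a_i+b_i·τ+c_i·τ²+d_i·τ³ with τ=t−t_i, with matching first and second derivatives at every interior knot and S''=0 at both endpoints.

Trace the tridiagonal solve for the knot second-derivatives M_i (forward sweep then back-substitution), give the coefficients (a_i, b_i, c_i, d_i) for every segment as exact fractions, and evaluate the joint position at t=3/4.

  seg 0: a=-1 b=1/4 c=0 d=3/4
  seg 1: a=0 b=5/2 c=9/4 d=-5/4
  seg 2: a=4 b=-7/2 c=-21/4 d=7/4
S(3/4) = -127/256

Δ: Δ0=1, Δ1=2, Δ2=-7
row 1: diag=6, rhs=6; c'=1/3, d'=1
row 2: denom=6−2·1/3=16/3; d'=(-54−2·1)/(16/3)=-21/2
back: M2=-21/2
back: M1=1−1/3·-21/2=9/2
M: M0=0, M1=9/2, M2=-21/2, M3=0
seg 0: a=-1, c=M0/2=0, d=(M1−M0)/(6·1)=3/4, b=Δ0−h0·(2M0+M1)/6=1/4
seg 1: a=0, c=M1/2=9/4, d=(M2−M1)/(6·2)=-5/4, b=Δ1−h1·(2M1+M2)/6=5/2
seg 2: a=4, c=M2/2=-21/4, d=(M3−M2)/(6·1)=7/4, b=Δ2−h2·(2M2+M3)/6=-7/2
t_q=3/4 → seg 0, τ=3/4; S=-1+1/4·τ+0·τ²+3/4·τ³=-127/256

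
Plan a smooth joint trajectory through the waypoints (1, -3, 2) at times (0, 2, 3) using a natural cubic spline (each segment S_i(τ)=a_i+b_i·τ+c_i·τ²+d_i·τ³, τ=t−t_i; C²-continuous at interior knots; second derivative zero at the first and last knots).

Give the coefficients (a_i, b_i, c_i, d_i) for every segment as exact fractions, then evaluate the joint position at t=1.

  seg 0: a=1 b=-13/3 c=0 d=7/12
  seg 1: a=-3 b=8/3 c=7/2 d=-7/6
S(1) = -11/4

Δ: Δ0=-2, Δ1=5
row 1: diag=6, rhs=42; c'=1/6, d'=7
back: M1=7
M: M0=0, M1=7, M2=0
seg 0: a=1, c=M0/2=0, d=(M1−M0)/(6·2)=7/12, b=Δ0−h0·(2M0+M1)/6=-13/3
seg 1: a=-3, c=M1/2=7/2, d=(M2−M1)/(6·1)=-7/6, b=Δ1−h1·(2M1+M2)/6=8/3
t_q=1 → seg 0, τ=1; S=1+-13/3·τ+0·τ²+7/12·τ³=-11/4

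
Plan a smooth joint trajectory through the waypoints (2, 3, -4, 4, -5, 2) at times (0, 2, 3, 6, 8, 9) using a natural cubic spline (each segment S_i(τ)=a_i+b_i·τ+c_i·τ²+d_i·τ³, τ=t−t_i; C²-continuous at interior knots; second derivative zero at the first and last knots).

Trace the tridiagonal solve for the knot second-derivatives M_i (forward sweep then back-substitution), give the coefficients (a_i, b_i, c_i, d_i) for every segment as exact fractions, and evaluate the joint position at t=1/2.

Δ: Δ0=1/2, Δ1=-7, Δ2=8/3, Δ3=-9/2, Δ4=7
row 1: diag=6, rhs=-45; c'=1/6, d'=-15/2
row 2: denom=8−1·1/6=47/6; d'=(58−1·-15/2)/(47/6)=393/47
row 3: denom=10−3·18/47=416/47; d'=(-43−3·393/47)/(416/47)=-100/13
row 4: denom=6−2·47/208=577/104; d'=(69−2·-100/13)/(577/104)=8776/577
back: M4=8776/577
back: M3=-100/13−47/208·8776/577=-12843/1154
back: M2=393/47−18/47·-12843/1154=7284/577
back: M1=-15/2−1/6·7284/577=-11083/1154
M: M0=0, M1=-11083/1154, M2=7284/577, M3=-12843/1154, M4=8776/577, M5=0
seg 0: a=2, c=M0/2=0, d=(M1−M0)/(6·2)=-11083/13848, b=Δ0−h0·(2M0+M1)/6=6407/1731
seg 1: a=3, c=M1/2=-11083/2308, d=(M2−M1)/(6·1)=25651/6924, b=Δ1−h1·(2M1+M2)/6=-20435/3462
seg 2: a=-4, c=M2/2=3642/577, d=(M3−M2)/(6·3)=-9137/6924, b=Δ2−h2·(2M2+M3)/6=-30415/6924
seg 3: a=4, c=M3/2=-12843/2308, d=(M4−M3)/(6·2)=30395/13848, b=Δ3−h3·(2M3+M4)/6=-7445/3462
seg 4: a=-5, c=M4/2=4388/577, d=(M5−M4)/(6·1)=-4388/1731, b=Δ4−h4·(2M4+M5)/6=3341/1731
t_q=1/2 → seg 0, τ=1/2; S=2+6407/1731·τ+0·τ²+-11083/13848·τ³=138503/36928

  seg 0: a=2 b=6407/1731 c=0 d=-11083/13848
  seg 1: a=3 b=-20435/3462 c=-11083/2308 d=25651/6924
  seg 2: a=-4 b=-30415/6924 c=3642/577 d=-9137/6924
  seg 3: a=4 b=-7445/3462 c=-12843/2308 d=30395/13848
  seg 4: a=-5 b=3341/1731 c=4388/577 d=-4388/1731
S(1/2) = 138503/36928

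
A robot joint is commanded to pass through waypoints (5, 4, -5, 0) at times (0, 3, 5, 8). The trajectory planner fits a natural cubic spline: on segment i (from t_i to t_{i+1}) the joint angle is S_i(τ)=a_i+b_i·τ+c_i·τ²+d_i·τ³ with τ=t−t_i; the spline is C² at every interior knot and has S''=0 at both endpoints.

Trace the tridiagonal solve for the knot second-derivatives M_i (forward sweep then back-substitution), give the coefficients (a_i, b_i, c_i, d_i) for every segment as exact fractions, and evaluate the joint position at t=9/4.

Δ: Δ0=-1/3, Δ1=-9/2, Δ2=5/3
row 1: diag=10, rhs=-25; c'=1/5, d'=-5/2
row 2: denom=10−2·1/5=48/5; d'=(37−2·-5/2)/(48/5)=35/8
back: M2=35/8
back: M1=-5/2−1/5·35/8=-27/8
M: M0=0, M1=-27/8, M2=35/8, M3=0
seg 0: a=5, c=M0/2=0, d=(M1−M0)/(6·3)=-3/16, b=Δ0−h0·(2M0+M1)/6=65/48
seg 1: a=4, c=M1/2=-27/16, d=(M2−M1)/(6·2)=31/48, b=Δ1−h1·(2M1+M2)/6=-89/24
seg 2: a=-5, c=M2/2=35/16, d=(M3−M2)/(6·3)=-35/144, b=Δ2−h2·(2M2+M3)/6=-65/24
t_q=9/4 → seg 0, τ=9/4; S=5+65/48·τ+0·τ²+-3/16·τ³=6053/1024

  seg 0: a=5 b=65/48 c=0 d=-3/16
  seg 1: a=4 b=-89/24 c=-27/16 d=31/48
  seg 2: a=-5 b=-65/24 c=35/16 d=-35/144
S(9/4) = 6053/1024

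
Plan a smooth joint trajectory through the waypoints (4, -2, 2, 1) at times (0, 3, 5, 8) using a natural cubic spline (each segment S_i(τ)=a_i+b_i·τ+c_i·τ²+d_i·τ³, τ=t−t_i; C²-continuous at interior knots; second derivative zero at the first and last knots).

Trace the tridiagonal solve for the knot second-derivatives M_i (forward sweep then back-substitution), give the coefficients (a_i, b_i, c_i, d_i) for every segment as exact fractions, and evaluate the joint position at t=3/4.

  seg 0: a=4 b=-163/48 c=0 d=67/432
  seg 1: a=-2 b=19/24 c=67/48 d=-19/48
  seg 2: a=2 b=13/8 c=-47/48 d=47/432
S(3/4) = 1555/1024

Δ: Δ0=-2, Δ1=2, Δ2=-1/3
row 1: diag=10, rhs=24; c'=1/5, d'=12/5
row 2: denom=10−2·1/5=48/5; d'=(-14−2·12/5)/(48/5)=-47/24
back: M2=-47/24
back: M1=12/5−1/5·-47/24=67/24
M: M0=0, M1=67/24, M2=-47/24, M3=0
seg 0: a=4, c=M0/2=0, d=(M1−M0)/(6·3)=67/432, b=Δ0−h0·(2M0+M1)/6=-163/48
seg 1: a=-2, c=M1/2=67/48, d=(M2−M1)/(6·2)=-19/48, b=Δ1−h1·(2M1+M2)/6=19/24
seg 2: a=2, c=M2/2=-47/48, d=(M3−M2)/(6·3)=47/432, b=Δ2−h2·(2M2+M3)/6=13/8
t_q=3/4 → seg 0, τ=3/4; S=4+-163/48·τ+0·τ²+67/432·τ³=1555/1024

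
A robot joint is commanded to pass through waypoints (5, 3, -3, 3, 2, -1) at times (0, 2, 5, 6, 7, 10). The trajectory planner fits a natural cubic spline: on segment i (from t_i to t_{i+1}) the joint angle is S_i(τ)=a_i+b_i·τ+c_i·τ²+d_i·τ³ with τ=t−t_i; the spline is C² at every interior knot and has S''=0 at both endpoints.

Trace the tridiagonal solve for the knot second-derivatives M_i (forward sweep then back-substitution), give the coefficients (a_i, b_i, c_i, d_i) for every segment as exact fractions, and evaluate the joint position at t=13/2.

Δ: Δ0=-1, Δ1=-2, Δ2=6, Δ3=-1, Δ4=-1
row 1: diag=10, rhs=-6; c'=3/10, d'=-3/5
row 2: denom=8−3·3/10=71/10; d'=(48−3·-3/5)/(71/10)=498/71
row 3: denom=4−1·10/71=274/71; d'=(-42−1·498/71)/(274/71)=-1740/137
row 4: denom=8−1·71/274=2121/274; d'=(0−1·-1740/137)/(2121/274)=1160/707
back: M4=1160/707
back: M3=-1740/137−71/274·1160/707=-9280/707
back: M2=498/71−10/71·-9280/707=6266/707
back: M1=-3/5−3/10·6266/707=-2304/707
M: M0=0, M1=-2304/707, M2=6266/707, M3=-9280/707, M4=1160/707, M5=0
seg 0: a=5, c=M0/2=0, d=(M1−M0)/(6·2)=-192/707, b=Δ0−h0·(2M0+M1)/6=61/707
seg 1: a=3, c=M1/2=-1152/707, d=(M2−M1)/(6·3)=4285/6363, b=Δ1−h1·(2M1+M2)/6=-2243/707
seg 2: a=-3, c=M2/2=3133/707, d=(M3−M2)/(6·1)=-2591/707, b=Δ2−h2·(2M2+M3)/6=3700/707
seg 3: a=3, c=M3/2=-4640/707, d=(M4−M3)/(6·1)=1740/707, b=Δ3−h3·(2M3+M4)/6=2193/707
seg 4: a=2, c=M4/2=580/707, d=(M5−M4)/(6·3)=-580/6363, b=Δ4−h4·(2M4+M5)/6=-1867/707
t_q=13/2 → seg 3, τ=1/2; S=3+2193/707·τ+-4640/707·τ²+1740/707·τ³=325/101

  seg 0: a=5 b=61/707 c=0 d=-192/707
  seg 1: a=3 b=-2243/707 c=-1152/707 d=4285/6363
  seg 2: a=-3 b=3700/707 c=3133/707 d=-2591/707
  seg 3: a=3 b=2193/707 c=-4640/707 d=1740/707
  seg 4: a=2 b=-1867/707 c=580/707 d=-580/6363
S(13/2) = 325/101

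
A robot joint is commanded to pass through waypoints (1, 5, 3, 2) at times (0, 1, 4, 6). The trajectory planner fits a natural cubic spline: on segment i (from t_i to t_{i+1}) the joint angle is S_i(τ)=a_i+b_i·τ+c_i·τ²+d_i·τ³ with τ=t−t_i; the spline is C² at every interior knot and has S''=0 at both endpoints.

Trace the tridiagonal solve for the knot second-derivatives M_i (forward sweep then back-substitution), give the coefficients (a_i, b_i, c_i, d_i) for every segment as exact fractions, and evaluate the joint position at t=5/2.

Δ: Δ0=4, Δ1=-2/3, Δ2=-1/2
row 1: diag=8, rhs=-28; c'=3/8, d'=-7/2
row 2: denom=10−3·3/8=71/8; d'=(1−3·-7/2)/(71/8)=92/71
back: M2=92/71
back: M1=-7/2−3/8·92/71=-283/71
M: M0=0, M1=-283/71, M2=92/71, M3=0
seg 0: a=1, c=M0/2=0, d=(M1−M0)/(6·1)=-283/426, b=Δ0−h0·(2M0+M1)/6=1987/426
seg 1: a=5, c=M1/2=-283/142, d=(M2−M1)/(6·3)=125/426, b=Δ1−h1·(2M1+M2)/6=569/213
seg 2: a=3, c=M2/2=46/71, d=(M3−M2)/(6·2)=-23/213, b=Δ2−h2·(2M2+M3)/6=-581/426
t_q=5/2 → seg 1, τ=3/2; S=5+569/213·τ+-283/142·τ²+125/426·τ³=6263/1136

  seg 0: a=1 b=1987/426 c=0 d=-283/426
  seg 1: a=5 b=569/213 c=-283/142 d=125/426
  seg 2: a=3 b=-581/426 c=46/71 d=-23/213
S(5/2) = 6263/1136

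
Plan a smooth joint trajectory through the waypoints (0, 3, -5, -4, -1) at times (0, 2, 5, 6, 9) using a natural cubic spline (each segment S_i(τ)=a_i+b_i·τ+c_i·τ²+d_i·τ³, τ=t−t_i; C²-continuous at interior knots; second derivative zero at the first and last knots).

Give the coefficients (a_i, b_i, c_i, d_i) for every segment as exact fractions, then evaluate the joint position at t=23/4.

  seg 0: a=0 b=769/279 c=0 d=-701/2232
  seg 1: a=3 b=-565/558 c=-701/372 d=4463/10044
  seg 2: a=-5 b=-359/1116 c=590/279 d=-295/372
  seg 3: a=-4 b=853/558 c=-295/1116 d=295/10044
S(23/4) = -104429/23808

Δ: Δ0=3/2, Δ1=-8/3, Δ2=1, Δ3=1
row 1: diag=10, rhs=-25; c'=3/10, d'=-5/2
row 2: denom=8−3·3/10=71/10; d'=(22−3·-5/2)/(71/10)=295/71
row 3: denom=8−1·10/71=558/71; d'=(0−1·295/71)/(558/71)=-295/558
back: M3=-295/558
back: M2=295/71−10/71·-295/558=1180/279
back: M1=-5/2−3/10·1180/279=-701/186
M: M0=0, M1=-701/186, M2=1180/279, M3=-295/558, M4=0
seg 0: a=0, c=M0/2=0, d=(M1−M0)/(6·2)=-701/2232, b=Δ0−h0·(2M0+M1)/6=769/279
seg 1: a=3, c=M1/2=-701/372, d=(M2−M1)/(6·3)=4463/10044, b=Δ1−h1·(2M1+M2)/6=-565/558
seg 2: a=-5, c=M2/2=590/279, d=(M3−M2)/(6·1)=-295/372, b=Δ2−h2·(2M2+M3)/6=-359/1116
seg 3: a=-4, c=M3/2=-295/1116, d=(M4−M3)/(6·3)=295/10044, b=Δ3−h3·(2M3+M4)/6=853/558
t_q=23/4 → seg 2, τ=3/4; S=-5+-359/1116·τ+590/279·τ²+-295/372·τ³=-104429/23808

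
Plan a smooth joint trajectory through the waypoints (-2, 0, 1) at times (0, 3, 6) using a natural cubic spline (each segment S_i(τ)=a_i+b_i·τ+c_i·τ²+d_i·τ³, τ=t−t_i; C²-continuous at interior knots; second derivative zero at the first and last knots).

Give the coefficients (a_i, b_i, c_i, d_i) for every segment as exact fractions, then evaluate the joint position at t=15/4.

  seg 0: a=-2 b=3/4 c=0 d=-1/108
  seg 1: a=0 b=1/2 c=-1/12 d=1/108
S(15/4) = 85/256

Δ: Δ0=2/3, Δ1=1/3
row 1: diag=12, rhs=-2; c'=1/4, d'=-1/6
back: M1=-1/6
M: M0=0, M1=-1/6, M2=0
seg 0: a=-2, c=M0/2=0, d=(M1−M0)/(6·3)=-1/108, b=Δ0−h0·(2M0+M1)/6=3/4
seg 1: a=0, c=M1/2=-1/12, d=(M2−M1)/(6·3)=1/108, b=Δ1−h1·(2M1+M2)/6=1/2
t_q=15/4 → seg 1, τ=3/4; S=0+1/2·τ+-1/12·τ²+1/108·τ³=85/256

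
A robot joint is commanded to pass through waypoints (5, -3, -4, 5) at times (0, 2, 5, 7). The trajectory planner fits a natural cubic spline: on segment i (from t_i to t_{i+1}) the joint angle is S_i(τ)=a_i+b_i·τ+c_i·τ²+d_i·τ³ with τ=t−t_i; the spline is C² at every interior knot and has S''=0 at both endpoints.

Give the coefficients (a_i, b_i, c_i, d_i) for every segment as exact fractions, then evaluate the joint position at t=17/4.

  seg 0: a=5 b=-175/39 c=0 d=19/156
  seg 1: a=-3 b=-118/39 c=19/26 d=1/18
  seg 2: a=-4 b=223/78 c=16/13 d=-8/39
S(17/4) = -9111/1664

Δ: Δ0=-4, Δ1=-1/3, Δ2=9/2
row 1: diag=10, rhs=22; c'=3/10, d'=11/5
row 2: denom=10−3·3/10=91/10; d'=(29−3·11/5)/(91/10)=32/13
back: M2=32/13
back: M1=11/5−3/10·32/13=19/13
M: M0=0, M1=19/13, M2=32/13, M3=0
seg 0: a=5, c=M0/2=0, d=(M1−M0)/(6·2)=19/156, b=Δ0−h0·(2M0+M1)/6=-175/39
seg 1: a=-3, c=M1/2=19/26, d=(M2−M1)/(6·3)=1/18, b=Δ1−h1·(2M1+M2)/6=-118/39
seg 2: a=-4, c=M2/2=16/13, d=(M3−M2)/(6·2)=-8/39, b=Δ2−h2·(2M2+M3)/6=223/78
t_q=17/4 → seg 1, τ=9/4; S=-3+-118/39·τ+19/26·τ²+1/18·τ³=-9111/1664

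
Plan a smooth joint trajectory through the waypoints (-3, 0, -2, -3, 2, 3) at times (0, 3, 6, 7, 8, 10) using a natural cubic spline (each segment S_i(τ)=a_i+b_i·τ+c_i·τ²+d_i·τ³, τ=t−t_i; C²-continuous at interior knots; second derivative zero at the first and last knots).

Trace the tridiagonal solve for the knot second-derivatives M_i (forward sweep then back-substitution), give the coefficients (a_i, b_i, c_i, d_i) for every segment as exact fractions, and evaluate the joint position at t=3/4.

  seg 0: a=-3 b=4771/3858 c=0 d=-913/34722
  seg 1: a=0 b=1016/1929 c=-913/3858 d=-1865/34722
  seg 2: a=-2 b=-9041/3858 c=-463/643 d=7961/3858
  seg 3: a=-3 b=4643/1929 c=7035/1286 d=-11101/3858
  seg 4: a=2 b=18193/3858 c=-2033/643 d=2033/3858
S(3/4) = -171489/82304

Δ: Δ0=1, Δ1=-2/3, Δ2=-1, Δ3=5, Δ4=1/2
row 1: diag=12, rhs=-10; c'=1/4, d'=-5/6
row 2: denom=8−3·1/4=29/4; d'=(-2−3·-5/6)/(29/4)=2/29
row 3: denom=4−1·4/29=112/29; d'=(36−1·2/29)/(112/29)=521/56
row 4: denom=6−1·29/112=643/112; d'=(-27−1·521/56)/(643/112)=-4066/643
back: M4=-4066/643
back: M3=521/56−29/112·-4066/643=7035/643
back: M2=2/29−4/29·7035/643=-926/643
back: M1=-5/6−1/4·-926/643=-913/1929
M: M0=0, M1=-913/1929, M2=-926/643, M3=7035/643, M4=-4066/643, M5=0
seg 0: a=-3, c=M0/2=0, d=(M1−M0)/(6·3)=-913/34722, b=Δ0−h0·(2M0+M1)/6=4771/3858
seg 1: a=0, c=M1/2=-913/3858, d=(M2−M1)/(6·3)=-1865/34722, b=Δ1−h1·(2M1+M2)/6=1016/1929
seg 2: a=-2, c=M2/2=-463/643, d=(M3−M2)/(6·1)=7961/3858, b=Δ2−h2·(2M2+M3)/6=-9041/3858
seg 3: a=-3, c=M3/2=7035/1286, d=(M4−M3)/(6·1)=-11101/3858, b=Δ3−h3·(2M3+M4)/6=4643/1929
seg 4: a=2, c=M4/2=-2033/643, d=(M5−M4)/(6·2)=2033/3858, b=Δ4−h4·(2M4+M5)/6=18193/3858
t_q=3/4 → seg 0, τ=3/4; S=-3+4771/3858·τ+0·τ²+-913/34722·τ³=-171489/82304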